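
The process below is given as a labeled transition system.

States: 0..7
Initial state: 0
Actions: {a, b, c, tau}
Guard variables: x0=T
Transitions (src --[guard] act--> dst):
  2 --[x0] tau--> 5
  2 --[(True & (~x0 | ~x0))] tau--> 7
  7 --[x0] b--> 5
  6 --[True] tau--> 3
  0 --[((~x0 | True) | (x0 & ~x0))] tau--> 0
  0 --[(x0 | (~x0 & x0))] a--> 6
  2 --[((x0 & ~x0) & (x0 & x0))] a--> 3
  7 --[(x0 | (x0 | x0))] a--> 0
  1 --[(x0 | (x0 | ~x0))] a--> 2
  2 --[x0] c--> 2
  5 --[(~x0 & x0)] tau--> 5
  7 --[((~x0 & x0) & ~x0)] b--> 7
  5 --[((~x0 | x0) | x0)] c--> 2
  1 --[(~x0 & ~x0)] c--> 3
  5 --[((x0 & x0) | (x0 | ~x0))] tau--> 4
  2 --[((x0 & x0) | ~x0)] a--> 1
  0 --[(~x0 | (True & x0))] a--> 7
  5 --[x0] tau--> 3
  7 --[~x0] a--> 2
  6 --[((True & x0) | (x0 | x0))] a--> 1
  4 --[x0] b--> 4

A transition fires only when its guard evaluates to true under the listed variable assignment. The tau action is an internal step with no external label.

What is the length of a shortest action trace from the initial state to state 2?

Answer: 3

Analysis:
BFS to 2:
  depth 0: {0}
  depth 1: {6,7}
  depth 2: {1,3,5}
  depth 3: {2,4}
depth(2)=3, e.g. a·a·a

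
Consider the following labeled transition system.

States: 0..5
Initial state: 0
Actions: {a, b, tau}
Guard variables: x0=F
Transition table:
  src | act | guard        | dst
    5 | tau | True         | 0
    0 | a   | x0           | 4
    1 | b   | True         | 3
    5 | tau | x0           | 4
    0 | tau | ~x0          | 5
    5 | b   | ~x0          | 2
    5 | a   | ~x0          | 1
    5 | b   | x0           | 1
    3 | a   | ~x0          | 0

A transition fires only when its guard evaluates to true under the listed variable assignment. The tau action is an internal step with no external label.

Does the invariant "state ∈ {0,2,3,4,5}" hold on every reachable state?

Answer: INVARIANT VIOLATED at state 1

Analysis:
Inv-set: {0,2,3,4,5}
R = {0,1,2,3,5}
  0: safe
  1: outside
  2: safe
  3: safe
  5: safe
counterexample path to 1: tau·a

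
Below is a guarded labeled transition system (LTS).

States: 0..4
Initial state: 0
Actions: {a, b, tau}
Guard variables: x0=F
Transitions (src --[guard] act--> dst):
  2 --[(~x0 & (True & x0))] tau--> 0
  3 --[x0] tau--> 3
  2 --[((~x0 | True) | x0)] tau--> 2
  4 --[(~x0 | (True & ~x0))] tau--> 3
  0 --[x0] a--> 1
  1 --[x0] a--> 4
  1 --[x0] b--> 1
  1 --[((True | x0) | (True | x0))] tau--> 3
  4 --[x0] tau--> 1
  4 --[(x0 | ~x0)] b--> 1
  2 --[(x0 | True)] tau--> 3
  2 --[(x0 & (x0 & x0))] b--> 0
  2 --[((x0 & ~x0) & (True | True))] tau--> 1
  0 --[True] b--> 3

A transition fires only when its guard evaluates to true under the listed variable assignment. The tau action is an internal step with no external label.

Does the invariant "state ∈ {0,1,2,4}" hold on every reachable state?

Safe = {0,1,2,4}
R = {0,3}
  0: safe
  3: ✗ unsafe
reach 3 via b — violates

Answer: INVARIANT VIOLATED at state 3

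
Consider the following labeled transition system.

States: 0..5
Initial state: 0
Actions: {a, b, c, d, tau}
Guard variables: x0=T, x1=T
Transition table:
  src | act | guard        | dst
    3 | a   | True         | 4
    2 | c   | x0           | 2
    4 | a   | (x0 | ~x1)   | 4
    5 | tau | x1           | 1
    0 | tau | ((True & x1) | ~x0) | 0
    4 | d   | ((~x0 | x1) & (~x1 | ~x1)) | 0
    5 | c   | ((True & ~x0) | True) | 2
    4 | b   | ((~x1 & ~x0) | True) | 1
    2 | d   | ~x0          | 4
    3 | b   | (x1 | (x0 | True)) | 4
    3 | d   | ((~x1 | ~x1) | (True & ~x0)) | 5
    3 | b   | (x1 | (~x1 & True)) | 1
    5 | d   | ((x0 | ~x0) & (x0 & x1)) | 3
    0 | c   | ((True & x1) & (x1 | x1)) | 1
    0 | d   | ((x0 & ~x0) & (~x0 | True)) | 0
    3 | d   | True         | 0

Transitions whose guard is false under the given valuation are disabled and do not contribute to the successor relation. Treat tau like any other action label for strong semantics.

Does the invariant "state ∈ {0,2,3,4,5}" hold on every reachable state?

Allowed set {0,2,3,4,5}
Reach set: {0,1}
  0: ✓
  1: ✗ unsafe
counterexample path to 1: c

Answer: INVARIANT VIOLATED at state 1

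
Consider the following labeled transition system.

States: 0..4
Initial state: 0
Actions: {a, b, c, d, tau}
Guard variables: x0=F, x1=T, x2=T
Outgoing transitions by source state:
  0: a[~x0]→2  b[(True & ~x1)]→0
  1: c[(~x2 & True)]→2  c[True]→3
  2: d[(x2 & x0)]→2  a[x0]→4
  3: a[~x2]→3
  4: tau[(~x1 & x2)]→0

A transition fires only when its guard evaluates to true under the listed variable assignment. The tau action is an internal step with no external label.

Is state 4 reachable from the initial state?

Guard filter leaves 2 enabled edge(s).
Layer 0: {0}
Layer 1: {2}  total {0,2}
R = {0,2}

Answer: UNREACHABLE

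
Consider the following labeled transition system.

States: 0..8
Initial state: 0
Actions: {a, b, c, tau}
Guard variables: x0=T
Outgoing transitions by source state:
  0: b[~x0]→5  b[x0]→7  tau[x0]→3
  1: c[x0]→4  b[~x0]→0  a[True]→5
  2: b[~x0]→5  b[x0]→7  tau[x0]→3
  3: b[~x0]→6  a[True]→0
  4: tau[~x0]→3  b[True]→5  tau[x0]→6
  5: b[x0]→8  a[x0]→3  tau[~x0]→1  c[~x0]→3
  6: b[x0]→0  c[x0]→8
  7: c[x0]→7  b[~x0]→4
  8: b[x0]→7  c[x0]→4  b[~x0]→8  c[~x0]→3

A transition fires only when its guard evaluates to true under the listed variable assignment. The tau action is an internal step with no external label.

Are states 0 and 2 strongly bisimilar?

Bisimulation quotient by refinement:
  P[0] = {{0,1,2,3,4,5,6,7,8}}
  P[1] = {{0,2,4},{1},{3},{5},{6,8},{7}}
  P[2] = {{0,2},{1},{3},{4},{5},{6},{7},{8}}
Fixed point at round 3; 8 class(es).
[0]={0,2}  [2]={0,2}

Answer: BISIMILAR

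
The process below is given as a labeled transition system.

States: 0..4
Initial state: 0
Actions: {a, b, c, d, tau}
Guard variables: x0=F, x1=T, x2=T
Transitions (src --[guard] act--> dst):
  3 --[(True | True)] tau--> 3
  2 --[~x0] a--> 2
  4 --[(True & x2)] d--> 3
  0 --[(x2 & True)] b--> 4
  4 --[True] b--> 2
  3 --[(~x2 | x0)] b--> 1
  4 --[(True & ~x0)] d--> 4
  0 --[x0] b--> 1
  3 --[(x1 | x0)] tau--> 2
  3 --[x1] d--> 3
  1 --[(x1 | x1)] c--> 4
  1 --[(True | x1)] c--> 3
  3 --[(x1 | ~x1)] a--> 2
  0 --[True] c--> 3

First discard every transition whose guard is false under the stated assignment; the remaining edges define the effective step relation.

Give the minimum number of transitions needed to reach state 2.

Answer: 2

Analysis:
Layered search for 2:
  Layer 0: {0}
  Layer 1: {3,4}
  Layer 2: {2}
first hit 2 at d=2 via b·b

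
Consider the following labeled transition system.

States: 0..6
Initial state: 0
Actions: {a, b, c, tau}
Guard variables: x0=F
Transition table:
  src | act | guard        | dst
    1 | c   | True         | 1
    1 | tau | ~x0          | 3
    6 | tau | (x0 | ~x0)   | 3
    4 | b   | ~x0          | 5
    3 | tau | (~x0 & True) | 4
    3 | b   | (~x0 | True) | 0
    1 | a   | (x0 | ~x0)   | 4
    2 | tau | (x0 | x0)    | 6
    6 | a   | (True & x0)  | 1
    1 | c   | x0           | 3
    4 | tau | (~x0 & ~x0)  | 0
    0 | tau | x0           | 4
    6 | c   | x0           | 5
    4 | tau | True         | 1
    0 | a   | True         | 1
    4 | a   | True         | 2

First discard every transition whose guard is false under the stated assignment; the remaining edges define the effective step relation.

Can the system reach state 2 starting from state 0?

Guard filter leaves 11 enabled edge(s).
depth 0: {0}
depth 1: {1}  total {0,1}
depth 2: {3,4}  total {0,1,3,4}
depth 3: {2,5}  total {0,1,2,3,4,5}
Reach set: {0,1,2,3,4,5}
Path to 2: a·a·a

Answer: REACHABLE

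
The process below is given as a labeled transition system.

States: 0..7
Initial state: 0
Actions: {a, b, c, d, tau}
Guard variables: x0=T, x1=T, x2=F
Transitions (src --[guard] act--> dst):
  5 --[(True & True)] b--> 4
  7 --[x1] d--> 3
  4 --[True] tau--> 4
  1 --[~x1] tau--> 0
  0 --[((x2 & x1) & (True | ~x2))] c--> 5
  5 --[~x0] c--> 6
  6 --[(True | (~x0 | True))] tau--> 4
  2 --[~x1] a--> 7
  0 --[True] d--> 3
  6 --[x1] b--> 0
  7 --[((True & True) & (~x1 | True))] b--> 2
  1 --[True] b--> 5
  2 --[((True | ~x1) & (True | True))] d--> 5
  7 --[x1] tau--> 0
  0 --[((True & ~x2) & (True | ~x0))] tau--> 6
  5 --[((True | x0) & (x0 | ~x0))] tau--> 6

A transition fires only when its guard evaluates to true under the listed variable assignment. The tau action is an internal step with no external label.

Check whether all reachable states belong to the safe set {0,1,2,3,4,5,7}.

Safe = {0,1,2,3,4,5,7}
Reach set: {0,3,4,6}
  0: safe
  3: safe
  4: safe
  6: outside
witness against invariant: tau → 6

Answer: INVARIANT VIOLATED at state 6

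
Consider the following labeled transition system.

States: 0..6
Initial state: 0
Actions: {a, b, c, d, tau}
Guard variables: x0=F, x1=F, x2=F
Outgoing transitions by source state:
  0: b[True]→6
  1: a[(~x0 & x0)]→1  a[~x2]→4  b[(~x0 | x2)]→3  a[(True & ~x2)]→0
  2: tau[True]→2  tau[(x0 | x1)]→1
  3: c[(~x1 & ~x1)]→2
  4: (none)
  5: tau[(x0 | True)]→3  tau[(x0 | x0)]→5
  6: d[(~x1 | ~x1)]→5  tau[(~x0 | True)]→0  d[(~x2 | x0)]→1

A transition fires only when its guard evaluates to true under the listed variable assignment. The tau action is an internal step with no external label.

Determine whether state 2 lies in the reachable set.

Answer: REACHABLE

Analysis:
10 transition(s) survive guard evaluation.
depth 0: {0}
depth 1: {6}  cumulative {0,6}
depth 2: {1,5}  cumulative {0,1,5,6}
depth 3: {3,4}  cumulative {0,1,3,4,5,6}
depth 4: {2}  cumulative {0,1,2,3,4,5,6}
Reachable = {0,1,2,3,4,5,6}
trace reaching 2: b·d·b·c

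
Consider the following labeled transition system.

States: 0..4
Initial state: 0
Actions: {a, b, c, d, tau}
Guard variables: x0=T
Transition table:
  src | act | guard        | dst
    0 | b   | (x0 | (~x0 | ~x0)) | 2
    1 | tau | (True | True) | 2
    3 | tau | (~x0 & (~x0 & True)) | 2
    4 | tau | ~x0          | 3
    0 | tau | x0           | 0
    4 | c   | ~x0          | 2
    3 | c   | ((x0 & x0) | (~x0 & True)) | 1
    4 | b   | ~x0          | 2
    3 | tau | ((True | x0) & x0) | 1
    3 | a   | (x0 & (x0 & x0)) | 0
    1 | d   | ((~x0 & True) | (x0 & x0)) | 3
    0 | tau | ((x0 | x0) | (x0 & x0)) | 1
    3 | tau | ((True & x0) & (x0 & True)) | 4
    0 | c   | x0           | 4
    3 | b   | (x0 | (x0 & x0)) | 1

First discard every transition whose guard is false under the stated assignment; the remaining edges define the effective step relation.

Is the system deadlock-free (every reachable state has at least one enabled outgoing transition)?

Reachable = {0,1,2,3,4}
  0: b→2  c→4  tau→0  tau→1  [deg 4]
  1: d→3  tau→2  [deg 2]
  2: ∅  [STUCK]
  3: a→0  b→1  c→1  tau→1  tau→4  [deg 5]
  4: ∅  [STUCK]
trace reaching 2: b

Answer: DEADLOCK at state 2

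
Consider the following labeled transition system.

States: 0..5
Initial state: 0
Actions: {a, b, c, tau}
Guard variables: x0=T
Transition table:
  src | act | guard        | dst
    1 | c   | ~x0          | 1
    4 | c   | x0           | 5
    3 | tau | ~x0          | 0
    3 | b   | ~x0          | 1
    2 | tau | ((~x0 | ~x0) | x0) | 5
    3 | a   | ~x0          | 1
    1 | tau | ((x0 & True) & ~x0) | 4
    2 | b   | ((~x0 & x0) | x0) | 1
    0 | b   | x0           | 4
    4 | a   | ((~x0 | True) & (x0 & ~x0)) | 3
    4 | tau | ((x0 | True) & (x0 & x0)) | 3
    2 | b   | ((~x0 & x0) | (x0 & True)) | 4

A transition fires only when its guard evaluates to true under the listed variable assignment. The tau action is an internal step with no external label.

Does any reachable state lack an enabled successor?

Answer: DEADLOCK at state 3

Analysis:
Reachable = {0,3,4,5}
  0: b→4  [1 out]
  3: ∅  [deadlock]
  4: c→5  tau→3  [2 out]
  5: ∅  [deadlock]
trace reaching 3: b·tau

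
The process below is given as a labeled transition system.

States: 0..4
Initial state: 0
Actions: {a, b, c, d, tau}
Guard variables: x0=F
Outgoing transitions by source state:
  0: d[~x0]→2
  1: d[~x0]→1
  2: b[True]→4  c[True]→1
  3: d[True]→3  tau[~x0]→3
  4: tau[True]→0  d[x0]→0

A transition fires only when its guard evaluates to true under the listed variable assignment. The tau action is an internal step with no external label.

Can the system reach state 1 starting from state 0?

7 transition(s) survive guard evaluation.
L0 = {0}
L1 = {2}  cumulative {0,2}
L2 = {1,4}  cumulative {0,1,2,4}
Reach set: {0,1,2,4}
witness 1: d·c

Answer: REACHABLE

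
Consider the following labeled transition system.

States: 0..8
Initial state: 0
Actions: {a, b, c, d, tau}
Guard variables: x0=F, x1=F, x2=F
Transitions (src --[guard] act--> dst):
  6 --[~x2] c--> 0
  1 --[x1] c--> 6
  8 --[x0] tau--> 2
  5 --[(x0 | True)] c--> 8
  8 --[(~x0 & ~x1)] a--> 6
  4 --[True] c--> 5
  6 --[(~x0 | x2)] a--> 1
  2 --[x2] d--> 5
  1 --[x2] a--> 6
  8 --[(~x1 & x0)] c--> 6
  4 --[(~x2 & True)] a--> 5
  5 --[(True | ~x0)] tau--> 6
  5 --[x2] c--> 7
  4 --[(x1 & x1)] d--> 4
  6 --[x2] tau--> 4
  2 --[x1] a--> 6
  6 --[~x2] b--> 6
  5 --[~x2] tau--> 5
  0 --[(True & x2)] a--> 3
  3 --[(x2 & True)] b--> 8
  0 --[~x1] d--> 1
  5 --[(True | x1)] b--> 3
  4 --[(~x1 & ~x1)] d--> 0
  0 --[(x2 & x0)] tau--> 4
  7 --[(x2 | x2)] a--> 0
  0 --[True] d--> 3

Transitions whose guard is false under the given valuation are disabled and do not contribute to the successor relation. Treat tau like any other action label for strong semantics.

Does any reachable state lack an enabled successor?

Reach set: {0,1,3}
  0: d→1  d→3  [2 out]
  1: ∅  [deadlock]
  3: ∅  [deadlock]
trace reaching 1: d

Answer: DEADLOCK at state 1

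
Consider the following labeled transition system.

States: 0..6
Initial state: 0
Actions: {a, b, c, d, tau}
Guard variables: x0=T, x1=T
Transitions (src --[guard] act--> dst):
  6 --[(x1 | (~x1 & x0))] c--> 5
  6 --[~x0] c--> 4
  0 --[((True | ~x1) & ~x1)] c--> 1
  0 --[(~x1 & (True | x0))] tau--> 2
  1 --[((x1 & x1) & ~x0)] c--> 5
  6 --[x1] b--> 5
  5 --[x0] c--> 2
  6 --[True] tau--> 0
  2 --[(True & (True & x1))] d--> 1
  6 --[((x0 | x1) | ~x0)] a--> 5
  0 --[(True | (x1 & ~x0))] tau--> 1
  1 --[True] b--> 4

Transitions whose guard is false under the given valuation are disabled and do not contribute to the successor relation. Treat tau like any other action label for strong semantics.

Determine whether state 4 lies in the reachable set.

8 transition(s) survive guard evaluation.
depth 0: {0}
depth 1: {1}  total {0,1}
depth 2: {4}  total {0,1,4}
Reachable = {0,1,4}
witness 4: tau·b

Answer: REACHABLE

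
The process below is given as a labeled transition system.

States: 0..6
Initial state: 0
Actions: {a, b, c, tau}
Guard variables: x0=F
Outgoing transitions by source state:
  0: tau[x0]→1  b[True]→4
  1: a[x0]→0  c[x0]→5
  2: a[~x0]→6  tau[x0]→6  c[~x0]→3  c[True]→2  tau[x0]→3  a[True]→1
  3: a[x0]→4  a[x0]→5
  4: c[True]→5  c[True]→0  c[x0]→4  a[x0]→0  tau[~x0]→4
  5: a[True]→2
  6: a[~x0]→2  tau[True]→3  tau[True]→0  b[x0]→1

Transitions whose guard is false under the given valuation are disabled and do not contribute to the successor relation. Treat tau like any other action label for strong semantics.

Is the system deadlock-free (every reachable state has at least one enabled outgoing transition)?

Answer: DEADLOCK at state 1

Working:
Reachable = {0,1,2,3,4,5,6}
  0: b→4  [1 out]
  1: ∅  [STUCK]
  2: a→1  a→6  c→2  c→3  [4 out]
  3: ∅  [STUCK]
  4: c→0  c→5  tau→4  [3 out]
  5: a→2  [1 out]
  6: a→2  tau→0  tau→3  [3 out]
Path to 1: b·c·a·a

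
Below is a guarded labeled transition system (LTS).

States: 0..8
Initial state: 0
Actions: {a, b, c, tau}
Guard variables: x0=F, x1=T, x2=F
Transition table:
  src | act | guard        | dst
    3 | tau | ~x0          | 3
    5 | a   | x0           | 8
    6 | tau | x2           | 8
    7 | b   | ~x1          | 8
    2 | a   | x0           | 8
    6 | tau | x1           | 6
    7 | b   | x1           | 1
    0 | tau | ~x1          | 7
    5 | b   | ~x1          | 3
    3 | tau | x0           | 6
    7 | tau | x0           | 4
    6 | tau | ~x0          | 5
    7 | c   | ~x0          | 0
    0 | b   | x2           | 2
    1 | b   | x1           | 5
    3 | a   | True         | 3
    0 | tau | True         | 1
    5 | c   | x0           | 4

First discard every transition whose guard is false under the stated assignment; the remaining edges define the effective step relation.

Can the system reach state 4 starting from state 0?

Answer: UNREACHABLE

Working:
After dropping false guards: 8 live edges.
L0 = {0}
L1 = {1}  cumulative {0,1}
L2 = {5}  cumulative {0,1,5}
R = {0,1,5}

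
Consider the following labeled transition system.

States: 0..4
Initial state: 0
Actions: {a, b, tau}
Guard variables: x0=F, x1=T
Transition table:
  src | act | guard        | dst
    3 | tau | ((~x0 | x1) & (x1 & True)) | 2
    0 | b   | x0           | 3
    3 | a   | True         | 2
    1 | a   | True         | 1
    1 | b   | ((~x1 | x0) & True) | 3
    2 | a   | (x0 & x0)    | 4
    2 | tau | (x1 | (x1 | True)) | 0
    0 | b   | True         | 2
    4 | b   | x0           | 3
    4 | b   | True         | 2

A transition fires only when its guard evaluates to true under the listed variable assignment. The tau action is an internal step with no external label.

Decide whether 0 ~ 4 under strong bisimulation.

Answer: BISIMILAR

Trace:
Refine partition for ~:
  π0 = {{0,1,2,3,4}}
  π1 = {{0,4},{1},{2},{3}}
4 equivalence class(es) (converged in 2)
0∈{0,4}, 4∈{0,4}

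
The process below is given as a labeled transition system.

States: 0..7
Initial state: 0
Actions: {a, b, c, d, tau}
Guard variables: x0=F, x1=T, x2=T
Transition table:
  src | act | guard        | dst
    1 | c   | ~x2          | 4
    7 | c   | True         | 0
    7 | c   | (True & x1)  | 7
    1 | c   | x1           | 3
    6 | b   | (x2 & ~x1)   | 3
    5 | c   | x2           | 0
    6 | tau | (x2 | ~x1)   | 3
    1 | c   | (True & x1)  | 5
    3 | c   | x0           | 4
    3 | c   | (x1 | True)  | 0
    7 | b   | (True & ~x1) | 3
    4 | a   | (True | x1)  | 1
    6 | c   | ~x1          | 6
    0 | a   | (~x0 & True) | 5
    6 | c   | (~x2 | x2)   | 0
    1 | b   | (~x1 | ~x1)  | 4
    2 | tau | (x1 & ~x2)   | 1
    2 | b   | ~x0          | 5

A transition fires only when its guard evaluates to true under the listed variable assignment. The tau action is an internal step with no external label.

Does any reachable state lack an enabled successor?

Reach set: {0,5}
  0: a→5  [1 exit(s)]
  5: c→0  [1 exit(s)]

Answer: DEADLOCK-FREE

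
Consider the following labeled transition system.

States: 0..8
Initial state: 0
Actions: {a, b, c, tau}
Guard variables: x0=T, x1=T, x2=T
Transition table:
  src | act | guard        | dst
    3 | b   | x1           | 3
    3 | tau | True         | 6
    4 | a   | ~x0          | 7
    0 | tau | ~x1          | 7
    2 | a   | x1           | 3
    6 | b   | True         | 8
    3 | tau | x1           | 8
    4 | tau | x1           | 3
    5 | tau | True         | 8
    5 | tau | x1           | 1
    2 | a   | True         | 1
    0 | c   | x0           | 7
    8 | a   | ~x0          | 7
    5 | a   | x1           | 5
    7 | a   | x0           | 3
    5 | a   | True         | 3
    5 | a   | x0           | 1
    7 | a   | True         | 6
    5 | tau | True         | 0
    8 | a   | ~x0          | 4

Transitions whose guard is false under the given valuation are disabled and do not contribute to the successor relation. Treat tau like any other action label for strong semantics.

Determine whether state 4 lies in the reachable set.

Guard filter leaves 16 enabled edge(s).
Layer 0: {0}
Layer 1: {7}  total {0,7}
Layer 2: {3,6}  total {0,3,6,7}
Layer 3: {8}  total {0,3,6,7,8}
Reachable = {0,3,6,7,8}

Answer: UNREACHABLE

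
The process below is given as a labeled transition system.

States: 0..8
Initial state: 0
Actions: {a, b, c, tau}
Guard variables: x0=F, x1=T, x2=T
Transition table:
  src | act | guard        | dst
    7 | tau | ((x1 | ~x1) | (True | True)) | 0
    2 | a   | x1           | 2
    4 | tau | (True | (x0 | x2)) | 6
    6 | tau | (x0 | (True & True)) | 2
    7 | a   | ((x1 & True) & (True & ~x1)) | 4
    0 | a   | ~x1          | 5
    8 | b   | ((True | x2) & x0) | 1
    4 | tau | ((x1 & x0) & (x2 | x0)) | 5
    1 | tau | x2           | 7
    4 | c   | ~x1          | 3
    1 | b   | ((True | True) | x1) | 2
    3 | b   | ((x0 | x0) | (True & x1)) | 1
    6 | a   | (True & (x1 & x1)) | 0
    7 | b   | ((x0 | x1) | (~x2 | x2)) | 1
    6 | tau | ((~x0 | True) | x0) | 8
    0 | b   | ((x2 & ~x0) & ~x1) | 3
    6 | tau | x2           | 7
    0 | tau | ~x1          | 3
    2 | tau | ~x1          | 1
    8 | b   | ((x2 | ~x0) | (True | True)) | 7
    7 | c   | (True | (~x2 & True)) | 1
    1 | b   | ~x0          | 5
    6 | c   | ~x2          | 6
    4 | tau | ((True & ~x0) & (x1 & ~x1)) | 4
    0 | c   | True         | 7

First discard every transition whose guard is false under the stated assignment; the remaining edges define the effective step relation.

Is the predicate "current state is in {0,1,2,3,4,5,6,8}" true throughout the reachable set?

Allowed set {0,1,2,3,4,5,6,8}
R = {0,1,2,5,7}
  0: safe
  1: safe
  2: safe
  5: safe
  7: VIOLATES
counterexample path to 7: c

Answer: INVARIANT VIOLATED at state 7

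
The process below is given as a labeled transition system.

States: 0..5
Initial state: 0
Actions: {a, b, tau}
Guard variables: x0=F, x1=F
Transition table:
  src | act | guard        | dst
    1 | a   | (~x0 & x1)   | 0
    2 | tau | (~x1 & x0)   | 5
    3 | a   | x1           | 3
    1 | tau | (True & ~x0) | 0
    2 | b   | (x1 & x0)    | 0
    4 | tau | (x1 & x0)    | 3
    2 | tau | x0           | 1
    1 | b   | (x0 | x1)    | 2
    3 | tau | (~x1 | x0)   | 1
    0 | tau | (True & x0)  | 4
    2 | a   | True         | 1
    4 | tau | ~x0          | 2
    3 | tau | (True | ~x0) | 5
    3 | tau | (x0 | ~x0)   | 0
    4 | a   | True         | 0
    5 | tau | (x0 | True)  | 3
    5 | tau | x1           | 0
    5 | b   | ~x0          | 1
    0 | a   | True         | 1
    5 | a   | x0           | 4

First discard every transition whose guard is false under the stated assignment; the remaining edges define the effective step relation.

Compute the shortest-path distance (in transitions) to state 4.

Layered search for 4:
  depth 0: {0}
  depth 1: {1}
4 never appears.

Answer: UNREACHABLE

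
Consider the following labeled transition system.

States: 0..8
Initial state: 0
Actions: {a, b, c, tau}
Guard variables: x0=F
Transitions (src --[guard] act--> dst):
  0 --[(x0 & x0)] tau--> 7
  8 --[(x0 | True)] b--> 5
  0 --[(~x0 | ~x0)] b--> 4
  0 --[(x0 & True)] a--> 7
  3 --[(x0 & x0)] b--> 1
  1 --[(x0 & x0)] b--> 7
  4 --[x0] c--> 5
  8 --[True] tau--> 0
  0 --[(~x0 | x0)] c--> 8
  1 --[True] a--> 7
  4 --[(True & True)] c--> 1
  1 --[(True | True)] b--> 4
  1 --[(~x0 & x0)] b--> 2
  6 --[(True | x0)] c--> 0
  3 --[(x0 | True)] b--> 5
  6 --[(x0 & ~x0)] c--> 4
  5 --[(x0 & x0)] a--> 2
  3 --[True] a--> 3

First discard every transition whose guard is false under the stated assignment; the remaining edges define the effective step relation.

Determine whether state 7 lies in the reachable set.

10 transition(s) survive guard evaluation.
depth 0: {0}
depth 1: {4,8}  now seen {0,4,8}
depth 2: {1,5}  now seen {0,1,4,5,8}
depth 3: {7}  now seen {0,1,4,5,7,8}
Reachable = {0,1,4,5,7,8}
witness 7: b·c·a

Answer: REACHABLE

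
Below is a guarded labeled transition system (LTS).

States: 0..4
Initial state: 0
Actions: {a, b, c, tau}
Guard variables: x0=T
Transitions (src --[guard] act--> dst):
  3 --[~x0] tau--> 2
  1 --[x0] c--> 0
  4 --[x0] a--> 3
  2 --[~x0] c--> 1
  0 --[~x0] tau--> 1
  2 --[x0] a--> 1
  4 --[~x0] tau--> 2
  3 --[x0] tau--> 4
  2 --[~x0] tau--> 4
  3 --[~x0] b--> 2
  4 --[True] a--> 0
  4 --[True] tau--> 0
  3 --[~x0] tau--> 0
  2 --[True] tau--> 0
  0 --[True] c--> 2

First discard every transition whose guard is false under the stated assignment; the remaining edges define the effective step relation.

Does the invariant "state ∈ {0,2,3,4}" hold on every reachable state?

Answer: INVARIANT VIOLATED at state 1

Analysis:
Allowed set {0,2,3,4}
R = {0,1,2}
  0: safe
  1: VIOLATES
  2: safe
reach 1 via c·a — violates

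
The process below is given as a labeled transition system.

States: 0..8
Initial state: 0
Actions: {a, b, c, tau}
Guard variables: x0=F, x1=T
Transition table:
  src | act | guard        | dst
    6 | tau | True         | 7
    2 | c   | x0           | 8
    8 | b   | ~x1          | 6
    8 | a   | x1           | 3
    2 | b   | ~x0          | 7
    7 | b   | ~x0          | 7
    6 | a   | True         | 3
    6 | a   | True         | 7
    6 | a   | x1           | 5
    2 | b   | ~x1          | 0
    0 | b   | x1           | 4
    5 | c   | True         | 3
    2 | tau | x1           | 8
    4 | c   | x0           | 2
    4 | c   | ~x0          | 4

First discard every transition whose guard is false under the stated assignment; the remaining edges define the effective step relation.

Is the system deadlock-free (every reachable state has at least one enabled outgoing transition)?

Answer: DEADLOCK-FREE

Working:
Reachable = {0,4}
  0: b→4  [1 out]
  4: c→4  [1 out]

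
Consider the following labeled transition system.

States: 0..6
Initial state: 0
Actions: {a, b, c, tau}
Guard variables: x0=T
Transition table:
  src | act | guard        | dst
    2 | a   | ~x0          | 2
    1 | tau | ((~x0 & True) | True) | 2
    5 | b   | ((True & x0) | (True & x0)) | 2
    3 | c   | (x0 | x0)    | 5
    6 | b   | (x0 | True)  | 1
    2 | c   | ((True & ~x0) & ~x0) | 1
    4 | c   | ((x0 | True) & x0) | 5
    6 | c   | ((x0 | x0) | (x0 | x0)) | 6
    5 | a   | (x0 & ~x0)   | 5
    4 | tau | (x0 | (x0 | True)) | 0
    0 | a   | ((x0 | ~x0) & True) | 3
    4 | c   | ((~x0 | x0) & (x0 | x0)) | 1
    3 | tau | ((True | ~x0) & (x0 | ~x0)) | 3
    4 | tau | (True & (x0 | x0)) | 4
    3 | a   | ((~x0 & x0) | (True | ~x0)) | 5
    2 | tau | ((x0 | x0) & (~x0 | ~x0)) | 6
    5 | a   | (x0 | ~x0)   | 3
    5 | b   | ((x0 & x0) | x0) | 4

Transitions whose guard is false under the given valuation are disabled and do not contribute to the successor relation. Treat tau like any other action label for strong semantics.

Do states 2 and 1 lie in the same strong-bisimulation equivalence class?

Answer: NOT BISIMILAR

Working:
Compute ~ classes (split until stable):
  P[0] = {{0,1,2,3,4,5,6}}
  P[1] = {{0},{1},{2},{3},{4},{5},{6}}
Fixed point at round 2; 7 class(es).
2∈{2}, 1∈{1}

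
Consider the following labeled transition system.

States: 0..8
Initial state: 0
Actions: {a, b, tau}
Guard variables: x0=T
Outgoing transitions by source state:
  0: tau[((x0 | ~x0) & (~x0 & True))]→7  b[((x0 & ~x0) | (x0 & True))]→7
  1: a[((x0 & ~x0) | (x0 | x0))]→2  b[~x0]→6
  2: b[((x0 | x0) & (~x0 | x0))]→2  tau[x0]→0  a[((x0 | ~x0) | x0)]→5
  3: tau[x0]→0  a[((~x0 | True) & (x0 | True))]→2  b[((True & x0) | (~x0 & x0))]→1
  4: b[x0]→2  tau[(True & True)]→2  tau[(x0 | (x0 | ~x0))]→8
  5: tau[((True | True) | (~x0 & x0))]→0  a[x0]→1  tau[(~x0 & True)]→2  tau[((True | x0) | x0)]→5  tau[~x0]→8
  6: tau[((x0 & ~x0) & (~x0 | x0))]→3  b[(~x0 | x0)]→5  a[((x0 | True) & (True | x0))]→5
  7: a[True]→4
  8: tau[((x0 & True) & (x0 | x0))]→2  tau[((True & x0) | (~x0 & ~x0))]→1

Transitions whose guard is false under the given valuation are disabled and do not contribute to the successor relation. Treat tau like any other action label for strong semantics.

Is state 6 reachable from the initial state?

Answer: UNREACHABLE

Working:
After dropping false guards: 19 live edges.
depth 0: {0}
depth 1: {7}  now seen {0,7}
depth 2: {4}  now seen {0,4,7}
depth 3: {2,8}  now seen {0,2,4,7,8}
depth 4: {1,5}  now seen {0,1,2,4,5,7,8}
R = {0,1,2,4,5,7,8}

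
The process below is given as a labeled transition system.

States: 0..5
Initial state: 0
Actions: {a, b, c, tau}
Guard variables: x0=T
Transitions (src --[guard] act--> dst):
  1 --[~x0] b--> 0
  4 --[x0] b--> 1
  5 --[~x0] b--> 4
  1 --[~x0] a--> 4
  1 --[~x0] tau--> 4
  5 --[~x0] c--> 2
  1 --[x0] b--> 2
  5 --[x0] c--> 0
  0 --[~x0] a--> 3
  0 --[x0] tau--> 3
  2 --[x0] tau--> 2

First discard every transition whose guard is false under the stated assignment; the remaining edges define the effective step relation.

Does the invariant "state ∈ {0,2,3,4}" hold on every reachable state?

Answer: INVARIANT HOLDS

Analysis:
Allowed set {0,2,3,4}
Reach set: {0,3}
  0: ok
  3: ok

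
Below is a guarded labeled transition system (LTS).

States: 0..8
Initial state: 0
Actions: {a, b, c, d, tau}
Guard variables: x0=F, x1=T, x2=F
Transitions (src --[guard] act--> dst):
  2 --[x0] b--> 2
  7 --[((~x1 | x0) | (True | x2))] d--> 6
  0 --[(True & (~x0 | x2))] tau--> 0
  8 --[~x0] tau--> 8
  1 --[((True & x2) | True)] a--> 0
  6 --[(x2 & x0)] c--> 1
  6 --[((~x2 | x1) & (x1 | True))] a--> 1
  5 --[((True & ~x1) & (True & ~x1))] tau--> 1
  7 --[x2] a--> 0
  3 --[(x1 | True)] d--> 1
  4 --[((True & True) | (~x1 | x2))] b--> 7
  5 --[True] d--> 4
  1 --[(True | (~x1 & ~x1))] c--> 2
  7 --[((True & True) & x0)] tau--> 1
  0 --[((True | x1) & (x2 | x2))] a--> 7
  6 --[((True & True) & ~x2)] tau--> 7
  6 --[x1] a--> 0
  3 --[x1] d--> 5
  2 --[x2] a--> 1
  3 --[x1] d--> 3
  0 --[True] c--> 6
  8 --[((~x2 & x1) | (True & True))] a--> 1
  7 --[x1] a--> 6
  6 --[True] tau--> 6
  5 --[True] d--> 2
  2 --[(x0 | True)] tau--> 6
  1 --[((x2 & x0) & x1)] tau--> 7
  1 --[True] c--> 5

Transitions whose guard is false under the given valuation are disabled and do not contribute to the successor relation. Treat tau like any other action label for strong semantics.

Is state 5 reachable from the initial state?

Answer: REACHABLE

Working:
Guard filter leaves 20 enabled edge(s).
depth 0: {0}
depth 1: {6}  total {0,6}
depth 2: {1,7}  total {0,1,6,7}
depth 3: {2,5}  total {0,1,2,5,6,7}
depth 4: {4}  total {0,1,2,4,5,6,7}
Reachable = {0,1,2,4,5,6,7}
Path to 5: c·a·c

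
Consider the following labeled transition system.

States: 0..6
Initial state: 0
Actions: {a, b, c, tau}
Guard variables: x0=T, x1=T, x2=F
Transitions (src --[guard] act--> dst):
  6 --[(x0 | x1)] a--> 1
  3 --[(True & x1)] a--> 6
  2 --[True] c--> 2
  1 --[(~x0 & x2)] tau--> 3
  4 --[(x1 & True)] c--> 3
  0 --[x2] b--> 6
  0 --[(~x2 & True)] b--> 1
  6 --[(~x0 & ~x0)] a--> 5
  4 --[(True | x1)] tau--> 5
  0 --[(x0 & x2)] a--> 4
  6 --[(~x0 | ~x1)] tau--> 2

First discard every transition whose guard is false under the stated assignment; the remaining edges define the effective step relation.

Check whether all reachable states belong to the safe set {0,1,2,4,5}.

Answer: INVARIANT HOLDS

Working:
Allowed set {0,1,2,4,5}
Reachable = {0,1}
  0: safe
  1: safe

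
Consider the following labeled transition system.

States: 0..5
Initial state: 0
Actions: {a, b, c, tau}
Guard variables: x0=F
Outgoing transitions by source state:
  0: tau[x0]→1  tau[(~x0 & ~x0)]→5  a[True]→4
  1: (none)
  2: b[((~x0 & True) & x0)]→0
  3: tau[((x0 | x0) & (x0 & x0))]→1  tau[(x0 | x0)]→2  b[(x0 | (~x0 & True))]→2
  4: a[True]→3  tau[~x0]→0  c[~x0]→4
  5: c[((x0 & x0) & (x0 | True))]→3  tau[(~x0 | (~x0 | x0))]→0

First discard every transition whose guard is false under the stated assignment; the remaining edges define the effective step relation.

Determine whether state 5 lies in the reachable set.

Answer: REACHABLE

Trace:
Guard filter leaves 7 enabled edge(s).
L0 = {0}
L1 = {4,5}  total {0,4,5}
L2 = {3}  total {0,3,4,5}
L3 = {2}  total {0,2,3,4,5}
R = {0,2,3,4,5}
Path to 5: tau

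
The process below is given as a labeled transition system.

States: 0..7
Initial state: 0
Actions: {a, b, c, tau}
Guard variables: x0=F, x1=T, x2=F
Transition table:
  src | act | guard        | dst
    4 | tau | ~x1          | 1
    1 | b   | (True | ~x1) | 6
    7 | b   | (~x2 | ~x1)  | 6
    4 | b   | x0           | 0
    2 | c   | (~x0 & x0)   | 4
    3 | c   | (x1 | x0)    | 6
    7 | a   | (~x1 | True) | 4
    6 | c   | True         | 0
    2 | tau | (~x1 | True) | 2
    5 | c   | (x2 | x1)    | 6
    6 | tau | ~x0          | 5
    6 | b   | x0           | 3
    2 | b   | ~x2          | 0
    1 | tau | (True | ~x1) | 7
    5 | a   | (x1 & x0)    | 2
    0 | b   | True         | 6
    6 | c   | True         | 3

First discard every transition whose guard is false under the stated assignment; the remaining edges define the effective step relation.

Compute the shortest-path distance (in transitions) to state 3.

Answer: 2

Trace:
Layered search for 3:
  L0 = {0}
  L1 = {6}
  L2 = {3,5}
first hit 3 at d=2 via b·c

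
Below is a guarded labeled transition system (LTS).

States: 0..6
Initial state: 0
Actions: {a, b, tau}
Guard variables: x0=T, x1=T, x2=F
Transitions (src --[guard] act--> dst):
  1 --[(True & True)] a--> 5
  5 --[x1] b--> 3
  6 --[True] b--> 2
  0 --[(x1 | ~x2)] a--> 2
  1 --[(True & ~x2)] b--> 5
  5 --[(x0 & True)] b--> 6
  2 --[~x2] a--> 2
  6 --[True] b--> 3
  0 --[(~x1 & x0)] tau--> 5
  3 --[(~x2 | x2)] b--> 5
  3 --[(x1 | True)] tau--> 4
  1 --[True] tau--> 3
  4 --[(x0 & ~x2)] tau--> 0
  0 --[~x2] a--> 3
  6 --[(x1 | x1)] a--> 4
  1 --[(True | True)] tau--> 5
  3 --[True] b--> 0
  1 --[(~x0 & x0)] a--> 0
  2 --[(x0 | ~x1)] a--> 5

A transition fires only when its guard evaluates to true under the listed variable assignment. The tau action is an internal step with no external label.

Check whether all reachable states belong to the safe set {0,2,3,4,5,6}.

Answer: INVARIANT HOLDS

Trace:
Safe = {0,2,3,4,5,6}
R = {0,2,3,4,5,6}
  0: ok
  2: ok
  3: ok
  4: ok
  5: ok
  6: ok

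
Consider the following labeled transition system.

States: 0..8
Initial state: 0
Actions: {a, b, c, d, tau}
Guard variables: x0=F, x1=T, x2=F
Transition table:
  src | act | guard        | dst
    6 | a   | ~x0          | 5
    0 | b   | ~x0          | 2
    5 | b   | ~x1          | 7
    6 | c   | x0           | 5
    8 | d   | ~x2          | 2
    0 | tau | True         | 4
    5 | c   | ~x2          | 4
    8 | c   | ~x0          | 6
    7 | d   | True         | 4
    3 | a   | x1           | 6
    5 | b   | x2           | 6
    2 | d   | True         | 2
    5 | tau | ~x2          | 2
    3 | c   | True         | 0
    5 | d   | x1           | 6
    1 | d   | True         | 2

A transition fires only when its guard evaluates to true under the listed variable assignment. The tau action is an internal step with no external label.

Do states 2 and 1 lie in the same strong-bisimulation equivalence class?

Refine partition for ~:
  π0 = {{0,1,2,3,4,5,6,7,8}}
  π1 = {{0},{1,2,7},{3},{4},{5},{6},{8}}
  π2 = {{0},{1,2},{3},{4},{5},{6},{7},{8}}
stable after 3 split(s): 8 block(s)
[2]={1,2}  [1]={1,2}

Answer: BISIMILAR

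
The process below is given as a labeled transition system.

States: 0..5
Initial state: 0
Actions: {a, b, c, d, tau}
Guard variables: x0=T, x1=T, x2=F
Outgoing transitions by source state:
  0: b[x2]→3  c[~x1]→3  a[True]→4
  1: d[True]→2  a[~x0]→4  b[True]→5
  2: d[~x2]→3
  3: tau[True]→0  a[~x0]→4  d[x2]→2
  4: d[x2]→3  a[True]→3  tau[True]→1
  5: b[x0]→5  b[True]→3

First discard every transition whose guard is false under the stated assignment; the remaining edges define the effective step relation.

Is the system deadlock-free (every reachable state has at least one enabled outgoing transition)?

Answer: DEADLOCK-FREE

Analysis:
Reachable = {0,1,2,3,4,5}
  0: a→4  [deg 1]
  1: b→5  d→2  [deg 2]
  2: d→3  [deg 1]
  3: tau→0  [deg 1]
  4: a→3  tau→1  [deg 2]
  5: b→3  b→5  [deg 2]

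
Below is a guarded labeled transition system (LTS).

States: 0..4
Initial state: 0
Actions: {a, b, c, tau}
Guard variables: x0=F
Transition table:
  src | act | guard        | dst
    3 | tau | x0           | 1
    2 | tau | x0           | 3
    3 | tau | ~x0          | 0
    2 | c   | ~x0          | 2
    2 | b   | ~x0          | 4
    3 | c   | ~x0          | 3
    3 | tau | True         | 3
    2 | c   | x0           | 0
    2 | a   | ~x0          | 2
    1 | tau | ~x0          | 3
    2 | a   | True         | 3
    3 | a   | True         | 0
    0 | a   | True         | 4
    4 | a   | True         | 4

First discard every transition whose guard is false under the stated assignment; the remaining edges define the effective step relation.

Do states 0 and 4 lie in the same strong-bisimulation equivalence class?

Answer: BISIMILAR

Trace:
Refine partition for ~:
  π0 = {{0,1,2,3,4}}
  π1 = {{0,4},{1},{2},{3}}
stable after 2 split(s): 4 block(s)
0∈{0,4}, 4∈{0,4}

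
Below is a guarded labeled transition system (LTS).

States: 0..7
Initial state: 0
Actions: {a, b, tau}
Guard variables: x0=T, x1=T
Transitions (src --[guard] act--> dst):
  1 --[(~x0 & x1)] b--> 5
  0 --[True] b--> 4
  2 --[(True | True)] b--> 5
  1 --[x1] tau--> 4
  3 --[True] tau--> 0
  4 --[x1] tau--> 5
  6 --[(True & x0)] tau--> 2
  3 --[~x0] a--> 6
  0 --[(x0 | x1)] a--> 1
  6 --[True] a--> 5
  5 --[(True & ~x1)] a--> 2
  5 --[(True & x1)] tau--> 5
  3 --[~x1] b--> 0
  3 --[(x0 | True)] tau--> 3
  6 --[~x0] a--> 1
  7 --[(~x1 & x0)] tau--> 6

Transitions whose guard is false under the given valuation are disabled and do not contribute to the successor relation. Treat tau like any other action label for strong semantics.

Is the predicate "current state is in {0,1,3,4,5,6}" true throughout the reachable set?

Answer: INVARIANT HOLDS

Trace:
Safe = {0,1,3,4,5,6}
Reachable = {0,1,4,5}
  0: safe
  1: safe
  4: safe
  5: safe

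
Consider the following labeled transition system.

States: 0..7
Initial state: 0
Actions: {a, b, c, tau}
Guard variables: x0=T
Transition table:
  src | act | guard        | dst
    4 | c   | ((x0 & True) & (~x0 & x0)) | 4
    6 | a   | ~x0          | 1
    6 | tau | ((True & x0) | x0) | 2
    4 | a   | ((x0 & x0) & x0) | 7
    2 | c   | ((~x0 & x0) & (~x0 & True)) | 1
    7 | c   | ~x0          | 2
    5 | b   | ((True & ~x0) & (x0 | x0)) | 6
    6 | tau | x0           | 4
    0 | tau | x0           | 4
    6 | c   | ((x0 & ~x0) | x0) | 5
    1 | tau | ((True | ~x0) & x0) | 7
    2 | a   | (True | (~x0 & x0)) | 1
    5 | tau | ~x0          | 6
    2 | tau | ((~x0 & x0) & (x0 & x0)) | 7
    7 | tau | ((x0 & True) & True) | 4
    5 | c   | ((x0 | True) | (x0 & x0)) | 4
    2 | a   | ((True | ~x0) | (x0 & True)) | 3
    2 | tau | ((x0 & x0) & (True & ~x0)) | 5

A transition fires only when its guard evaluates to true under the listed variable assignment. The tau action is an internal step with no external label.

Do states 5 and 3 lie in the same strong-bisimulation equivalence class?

Refine partition for ~:
  P[0] = {{0,1,2,3,4,5,6,7}}
  P[1] = {{0,1,7},{2,4},{3},{5},{6}}
  P[2] = {{0,7},{1},{2},{3},{4},{5},{6}}
stable after 3 split(s): 7 block(s)
class of 5: {5}; class of 3: {3}

Answer: NOT BISIMILAR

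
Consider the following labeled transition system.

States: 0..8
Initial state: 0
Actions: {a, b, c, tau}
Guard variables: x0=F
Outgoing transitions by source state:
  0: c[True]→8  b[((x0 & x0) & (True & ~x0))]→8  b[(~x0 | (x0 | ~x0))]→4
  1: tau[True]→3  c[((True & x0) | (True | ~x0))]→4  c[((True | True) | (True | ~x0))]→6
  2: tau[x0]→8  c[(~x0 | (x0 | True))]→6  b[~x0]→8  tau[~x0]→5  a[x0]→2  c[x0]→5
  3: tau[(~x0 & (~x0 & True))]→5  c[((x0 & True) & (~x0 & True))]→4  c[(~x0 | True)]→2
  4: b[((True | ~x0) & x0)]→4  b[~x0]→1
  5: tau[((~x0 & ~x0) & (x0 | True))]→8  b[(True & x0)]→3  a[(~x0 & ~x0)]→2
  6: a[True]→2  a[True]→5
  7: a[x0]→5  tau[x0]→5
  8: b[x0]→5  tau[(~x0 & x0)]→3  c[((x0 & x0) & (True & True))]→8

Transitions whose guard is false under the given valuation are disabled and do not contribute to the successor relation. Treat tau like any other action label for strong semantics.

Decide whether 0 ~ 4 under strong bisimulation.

Answer: NOT BISIMILAR

Working:
Refine partition for ~:
  P[0] = {{0,1,2,3,4,5,6,7,8}}
  P[1] = {{0},{1,3},{2},{4},{5},{6},{7,8}}
  P[2] = {{0},{1},{2},{3},{4},{5},{6},{7,8}}
8 equivalence class(es) (converged in 3)
[0]={0}  [4]={4}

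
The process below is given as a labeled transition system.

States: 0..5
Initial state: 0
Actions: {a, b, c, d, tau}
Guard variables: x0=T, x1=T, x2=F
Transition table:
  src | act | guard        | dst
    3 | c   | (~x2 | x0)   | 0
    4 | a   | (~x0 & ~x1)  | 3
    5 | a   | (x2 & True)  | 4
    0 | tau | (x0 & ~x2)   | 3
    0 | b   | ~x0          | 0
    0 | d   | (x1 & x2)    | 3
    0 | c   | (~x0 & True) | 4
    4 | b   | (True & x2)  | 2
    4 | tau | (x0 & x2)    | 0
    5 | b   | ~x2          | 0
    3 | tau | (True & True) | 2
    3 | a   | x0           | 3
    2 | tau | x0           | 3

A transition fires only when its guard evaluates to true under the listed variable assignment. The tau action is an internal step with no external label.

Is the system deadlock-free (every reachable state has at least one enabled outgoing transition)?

Reachable = {0,2,3}
  0: tau→3  [1 exit(s)]
  2: tau→3  [1 exit(s)]
  3: a→3  c→0  tau→2  [3 exit(s)]

Answer: DEADLOCK-FREE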